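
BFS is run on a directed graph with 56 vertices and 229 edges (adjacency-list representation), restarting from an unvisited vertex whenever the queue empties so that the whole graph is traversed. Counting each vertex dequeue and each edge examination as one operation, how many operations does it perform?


A full BFS traversal dequeues each vertex exactly once and examines each directed edge exactly once.
V = 56 (vertex processing cost)
E = 229 (edge examination cost)
Total operations proportional to V + E = 56 + 229 = 285


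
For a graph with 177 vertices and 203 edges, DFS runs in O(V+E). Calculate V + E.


A full DFS traversal visits each vertex once and examines each edge once.
V = 177
E = 203
Sum = 177 + 203 = 380


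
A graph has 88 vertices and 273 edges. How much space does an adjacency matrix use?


Adjacency matrix: V x V grid of entries
Space = V^2 = 88^2 = 88 * 88 = 7744


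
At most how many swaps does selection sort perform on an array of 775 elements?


Each of the 774 passes places one element in its final position.
Pass 1: swap minimum into position 0
Pass 2: swap minimum of remaining into position 1
...
Pass 774: last two elements, one swap
Maximum swaps = 775 - 1 = 774


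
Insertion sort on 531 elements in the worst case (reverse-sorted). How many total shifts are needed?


In the worst case (reverse-sorted), each element shifts past all previous:
  Element 1: 1 shifts
  Element 2: 2 shifts
  Element 3: 3 shifts
  Element 4: 4 shifts
  Element 5: 5 shifts
  ...
  Element 530: 530 shifts
Total = 1 + 2 + ... + 530
= 531*(531-1)/2 = 140715


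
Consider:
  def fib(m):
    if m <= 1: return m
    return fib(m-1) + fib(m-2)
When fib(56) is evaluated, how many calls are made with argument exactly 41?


Let N(m) = number of times fib(m) is called while evaluating fib(56).
N(56) = 1 (the initial call).
N(55) = 1 (only fib(56) calls it).
For 1 <= m <= 54: fib(m) is called by fib(m+1) and fib(m+2), so
  N(m) = N(m+1) + N(m+2).
fib(0) is called only by fib(2), so N(0) = N(2).
Walk down from m=56:
  N(56)=1, N(55)=1, N(54)=2, N(53)=3, N(52)=5, N(51)=8, N(50)=13, N(49)=21, N(48)=34, N(47)=55, N(46)=89, N(45)=144, N(44)=233, N(43)=377, N(42)=610, N(41)=987
N(41) = 987


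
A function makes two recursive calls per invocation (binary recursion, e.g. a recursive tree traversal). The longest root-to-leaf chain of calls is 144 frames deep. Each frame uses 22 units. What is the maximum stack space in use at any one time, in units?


Binary recursion: the two calls run one after the other, so only one root-to-leaf chain of frames is on the stack at a time.
Maximum depth (longest chain) = 144 frames
Each frame = 22 units
Max stack space = 144 * 22 = 3168


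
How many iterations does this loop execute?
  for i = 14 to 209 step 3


The loop variable i takes values starting at 14 and increments by 3 each iteration.
Sequence: i = 14, 17, 20, 23, 26, 29, 32, 35, 38, ...
The upper bound 209 is inclusive, so the count is floor((last - first) / step) + 1:
floor((209 - 14) / 3) + 1 = floor(195/3) + 1 = 65 + 1 = 66


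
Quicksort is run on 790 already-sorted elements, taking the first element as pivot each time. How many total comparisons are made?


Sum of comparisons per partition:
789 + 788 + ... + 1 + 0
= 790 * (790 - 1) / 2
= 790 * 789 / 2
= 311655


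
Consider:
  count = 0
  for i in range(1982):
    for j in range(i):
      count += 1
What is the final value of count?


For each i, the inner loop runs i times:
  i=0: inner runs 0 times
  i=1: inner runs 1 time
  i=2: inner runs 2 times
  i=3: inner runs 3 times
  i=4: inner runs 4 times
  i=5: inner runs 5 times
  i=6: inner runs 6 times
  i=7: inner runs 7 times
  ...
Total = 0 + 1 + 2 + ... + 1981 = 1982*(1982-1)/2 = 1963171


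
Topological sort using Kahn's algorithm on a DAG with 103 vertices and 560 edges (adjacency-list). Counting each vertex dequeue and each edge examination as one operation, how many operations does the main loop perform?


Kahn's algorithm:
  1. Compute in-degrees: O(V + E)
  2. Process queue: each vertex dequeued once (O(V))
     each edge examined once (O(E))
Total = V + E = 103 + 560 = 663


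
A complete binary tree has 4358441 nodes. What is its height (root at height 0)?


In a complete binary tree, level k holds nodes 2^k .. 2^(k+1)-1 (1-indexed).
Height = floor(log2(n)) = floor(log2(4358441)) = 22
Check: 2^22 = 4194304 <= 4358441 < 8388608 = 2^23


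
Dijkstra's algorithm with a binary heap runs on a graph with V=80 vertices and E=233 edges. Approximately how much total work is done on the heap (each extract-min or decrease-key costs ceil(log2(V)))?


Dijkstra with a binary heap: each vertex is extracted once, each edge may relax once.
Each heap operation costs O(log V).
V + E = 80 + 233 = 313
ceil(log2(80)) = 7 (since 2^6 = 64 < 80 <= 128 = 2^7)
Total heap work = (V+E) * ceil(log2(V)) = 313 * 7 = 2191


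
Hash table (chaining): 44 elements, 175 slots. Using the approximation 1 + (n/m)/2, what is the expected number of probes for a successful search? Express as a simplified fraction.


Computing expected probes:
alpha = 44/175
= 1 + alpha/2
= 1 + 44/(2*175)
= (2*175 + 44) / (2*175)
= 394/350 = 197/175


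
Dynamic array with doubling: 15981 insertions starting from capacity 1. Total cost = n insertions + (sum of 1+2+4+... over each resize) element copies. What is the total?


n = 15981
Insertion costs: 15981
Resizes copy 1, 2, 4, ... up to the largest power of 2 that is <= n-1 = 15980, i.e. 8192.
Copy costs = 1 + 2 + 4 + 8 + 16 + 32 + 64 + 128 + 256 + 512 + 1024 + 2048 + 4096 + 8192 = 16383
Total = 15981 + 16383 = 32364


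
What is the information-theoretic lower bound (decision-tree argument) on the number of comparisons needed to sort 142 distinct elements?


A binary decision tree of height h has at most 2^h leaves and needs at least n! of them, so h >= ceil(log2(n!)).
142! is far too large to multiply out, so use Stirling's series:
  ln(n!) ~ n ln n - n + (1/2) ln(2 pi n) + 1/(12n)  (error below 1/(360 n^3), negligible here)
  ln(142) = 4.9558271
  n ln n = 142 * 4.9558271 = 703.7274
  (1/2) ln(2 pi * 142) = (1/2) ln(892.2123) = 3.3969
  1/(12*142) = 0.0006
  ln(142!) ~ 703.7274 - 142 + 3.3969 + 0.0006 = 565.1249
Convert to base 2: log2(142!) = 565.1249 / ln 2 = 565.1249 / 0.69314718 = 815.3029
ceil(815.3029) = 816


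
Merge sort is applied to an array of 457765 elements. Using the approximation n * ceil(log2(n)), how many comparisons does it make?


Merge sort divides the array into halves recursively.
Number of levels = ceil(log2(457765)) = 19
At each level, approximately n = 457765 comparisons are needed for merging.
Total comparisons ~ n * ceil(log2(n)) = 457765 * 19 = 8697535


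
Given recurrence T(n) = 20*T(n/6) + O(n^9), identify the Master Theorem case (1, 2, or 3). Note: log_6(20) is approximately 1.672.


Master Theorem parameters: a=20, b=6, c=9
log_b(a) = 1.672
Compare b^c with a: 6^9 = 10077696 > 20, so c > log_b(a).
Comparing c=9 vs log_b(a)=1.672:
9 > 1.672 => Case 3
Result: T(n) = O(n^9)
Master Theorem case = 3


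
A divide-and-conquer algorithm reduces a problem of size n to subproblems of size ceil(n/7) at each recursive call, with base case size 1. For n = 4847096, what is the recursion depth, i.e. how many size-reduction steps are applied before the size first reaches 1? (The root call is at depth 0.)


Each step divides the size by 7 (rounding up); after k steps the size is ceil(n/7^k), which equals 1 exactly when 7^k >= n.
So the depth is the smallest k with 7^k >= 4847096, i.e. ceil(log_7(4847096)).
7^7 = 823543 < 4847096 <= 5764801 = 7^8
Recursion depth = 8


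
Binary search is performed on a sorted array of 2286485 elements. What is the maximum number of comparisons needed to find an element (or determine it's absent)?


Binary search halves the search space each comparison:
  Step 1: search space = 2286485 -> 1143242
  Step 2: search space = 1143242 -> 571621
  Step 3: search space = 571621 -> 285810
  Step 4: search space = 285810 -> 142905
  Step 5: search space = 142905 -> 71452
  Step 6: search space = 71452 -> 35726
  Step 7: search space = 35726 -> 17863
  Step 8: search space = 17863 -> 8931
  Step 9: search space = 8931 -> 4465
  Step 10: search space = 4465 -> 2232
  Step 11: search space = 2232 -> 1116
  Step 12: search space = 1116 -> 558
  Step 13: search space = 558 -> 279
  Step 14: search space = 279 -> 139
  Step 15: search space = 139 -> 69
  Step 16: search space = 69 -> 34
  Step 17: search space = 34 -> 17
  Step 18: search space = 17 -> 8
  Step 19: search space = 8 -> 4
  Step 20: search space = 4 -> 2
  Step 21: search space = 2 -> 1
  Step 22: search space = 1 (final check)
Maximum comparisons = floor(log2(2286485)) + 1 = 21 + 1 = 22


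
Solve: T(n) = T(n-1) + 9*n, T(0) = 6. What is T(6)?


Expanding the recurrence:
T(6) = T(5) + 9*6
       = T(4) + 9*5 + 9*6
       ...
       = T(0) + 9*(1 + 2 + ... + 6)
       = 6 + 9 * 6*7/2
       = 6 + 9 * 21
       = 6 + 189 = 195


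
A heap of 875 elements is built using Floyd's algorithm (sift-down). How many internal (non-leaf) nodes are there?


Leaf nodes occupy roughly half the array.
Sift-down is called for each internal node, starting from the last one.
Internal nodes = floor(n/2) = floor(875/2) = 437


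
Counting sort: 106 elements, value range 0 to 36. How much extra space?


n = 106 (output array)
k = 37 (count array for 37 distinct values)
Extra space = 106 + 37 = 143


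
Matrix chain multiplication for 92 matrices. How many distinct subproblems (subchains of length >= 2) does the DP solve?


Subproblems are indexed by (i, j) where i < j.
Number of such pairs = n*(n-1)/2
= 92 * 91 / 2
= 4186


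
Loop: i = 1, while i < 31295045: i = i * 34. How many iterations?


i multiplies by 34 each step:
i = 1 -> 34 -> 1156 -> 39304 -> 1336336 -> 45435424 (stop)
Iterations = ceil(log_34(31295045)) = 5


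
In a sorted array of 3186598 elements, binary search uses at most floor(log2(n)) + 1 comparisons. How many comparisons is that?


Halving sequence: 3186598 -> 1593299 -> 796649 -> 398324 -> 199162 -> 99581 -> 49790 -> 24895 -> 12447 -> 6223 -> 3111 -> 1555 -> 777 -> 388 -> 194 -> 97 -> 48 -> 24 -> 12 -> 6 -> 3 -> 1
Number of halvings = 21
Max comparisons = 21 + 1 = 22


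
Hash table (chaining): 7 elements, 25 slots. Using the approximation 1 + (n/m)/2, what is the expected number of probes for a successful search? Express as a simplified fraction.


Computing expected probes:
alpha = 7/25
= 1 + alpha/2
= 1 + 7/(2*25)
= (2*25 + 7) / (2*25)
= 57/50


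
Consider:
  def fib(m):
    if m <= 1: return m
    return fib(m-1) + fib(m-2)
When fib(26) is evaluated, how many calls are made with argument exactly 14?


Let N(m) = number of times fib(m) is called while evaluating fib(26).
N(26) = 1 (the initial call).
N(25) = 1 (only fib(26) calls it).
For 1 <= m <= 24: fib(m) is called by fib(m+1) and fib(m+2), so
  N(m) = N(m+1) + N(m+2).
fib(0) is called only by fib(2), so N(0) = N(2).
Walk down from m=26:
  N(26)=1, N(25)=1, N(24)=2, N(23)=3, N(22)=5, N(21)=8, N(20)=13, N(19)=21, N(18)=34, N(17)=55, N(16)=89, N(15)=144, N(14)=233
N(14) = 233


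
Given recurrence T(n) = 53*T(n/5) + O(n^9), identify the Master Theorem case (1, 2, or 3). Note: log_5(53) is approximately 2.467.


Master Theorem parameters: a=53, b=5, c=9
log_b(a) = 2.467
Compare b^c with a: 5^9 = 1953125 > 53, so c > log_b(a).
Comparing c=9 vs log_b(a)=2.467:
9 > 2.467 => Case 3
Result: T(n) = O(n^9)
Master Theorem case = 3


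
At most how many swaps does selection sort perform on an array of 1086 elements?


Each of the 1085 passes places one element in its final position.
Pass 1: swap minimum into position 0
Pass 2: swap minimum of remaining into position 1
...
Pass 1085: last two elements, one swap
Maximum swaps = 1086 - 1 = 1085


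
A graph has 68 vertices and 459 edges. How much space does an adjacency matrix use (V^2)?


Adjacency matrix: V x V grid of entries
Space = V^2 = 68^2 = 68 * 68 = 4624


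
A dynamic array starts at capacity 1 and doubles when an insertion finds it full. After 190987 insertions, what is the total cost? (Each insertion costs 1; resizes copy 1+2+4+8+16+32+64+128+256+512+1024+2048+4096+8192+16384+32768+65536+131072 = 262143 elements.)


Insertion cost: 190987 (one per element)
Resizes occur just before inserting elements 2, 3, 5, 9, ...
Elements copied at each resize: 1 + 2 + 4 + 8 + 16 + 32 + 64 + 128 + 256 + 512 + 1024 + 2048 + 4096 + 8192 + 16384 + 32768 + 65536 + 131072
Sum of copies = 262143 (geometric series: 2^k - 1)
Total = 190987 + 262143 = 453130


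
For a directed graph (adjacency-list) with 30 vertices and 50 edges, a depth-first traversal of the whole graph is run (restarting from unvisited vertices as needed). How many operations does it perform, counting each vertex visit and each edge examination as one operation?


A full DFS traversal visits each vertex once and examines each edge once.
V = 30
E = 50
Sum = 30 + 50 = 80


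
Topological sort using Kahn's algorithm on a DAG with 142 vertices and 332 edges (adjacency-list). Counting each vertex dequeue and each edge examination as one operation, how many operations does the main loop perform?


Kahn's algorithm:
  1. Compute in-degrees: O(V + E)
  2. Process queue: each vertex dequeued once (O(V))
     each edge examined once (O(E))
Total = V + E = 142 + 332 = 474


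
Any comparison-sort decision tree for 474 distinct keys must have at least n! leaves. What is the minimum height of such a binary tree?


A binary decision tree of height h has at most 2^h leaves and needs at least n! of them, so h >= ceil(log2(n!)).
474! is far too large to multiply out, so use Stirling's series:
  ln(n!) ~ n ln n - n + (1/2) ln(2 pi n) + 1/(12n)  (error below 1/(360 n^3), negligible here)
  ln(474) = 6.1612073
  n ln n = 474 * 6.1612073 = 2920.4123
  (1/2) ln(2 pi * 474) = (1/2) ln(2978.2298) = 3.9995
  1/(12*474) = 0.0002
  ln(474!) ~ 2920.4123 - 474 + 3.9995 + 0.0002 = 2450.4120
Convert to base 2: log2(474!) = 2450.4120 / ln 2 = 2450.4120 / 0.69314718 = 3535.1972
ceil(3535.1972) = 3536


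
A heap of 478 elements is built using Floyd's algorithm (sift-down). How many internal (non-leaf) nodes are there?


Leaf nodes occupy roughly half the array.
Sift-down is called for each internal node, starting from the last one.
Internal nodes = floor(n/2) = floor(478/2) = 239


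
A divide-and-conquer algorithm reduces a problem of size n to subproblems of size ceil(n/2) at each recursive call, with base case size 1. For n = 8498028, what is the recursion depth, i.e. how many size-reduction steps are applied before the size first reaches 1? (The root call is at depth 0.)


Each step divides the size by 2 (rounding up); after k steps the size is ceil(n/2^k), which equals 1 exactly when 2^k >= n.
So the depth is the smallest k with 2^k >= 8498028, i.e. ceil(log_2(8498028)).
2^23 = 8388608 < 8498028 <= 16777216 = 2^24
Recursion depth = 24


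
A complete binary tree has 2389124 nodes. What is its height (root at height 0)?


In a complete binary tree, level k holds nodes 2^k .. 2^(k+1)-1 (1-indexed).
Height = floor(log2(n)) = floor(log2(2389124)) = 21
Check: 2^21 = 2097152 <= 2389124 < 4194304 = 2^22


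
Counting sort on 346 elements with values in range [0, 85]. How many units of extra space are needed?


Output array size: 346 (to store sorted result)
Count array size: 86 (one slot per possible value, range 0 to 85)
Total extra space = 346 + 86 = 432


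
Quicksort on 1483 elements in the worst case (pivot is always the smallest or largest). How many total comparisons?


In the worst case, each partition step picks the worst pivot:
  Partition 1: 1482 comparisons (n-1 elements to compare)
  Partition 2: 1481 comparisons
  Partition 3: 1480 comparisons
  Partition 4: 1479 comparisons
  Partition 5: 1478 comparisons
  ...
  Last partition: 0 comparisons
Total = (n-1) + (n-2) + ... + 1 + 0 = n*(n-1)/2
= 1483*1482/2 = 1098903


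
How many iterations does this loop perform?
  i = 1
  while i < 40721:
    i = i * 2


The loop variable doubles each iteration:
i = 1 -> 2 -> 4 -> 8 -> 16 -> 32 -> 64 -> 128 -> 256 -> 512 -> 1024 -> 2048 -> 4096 -> 8192 -> 16384 -> 32768 -> 65536 (stop, 65536 >= 40721)
Number of doublings = ceil(log2(40721)) = 16


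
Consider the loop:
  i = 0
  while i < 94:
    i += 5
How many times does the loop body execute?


Starting at i = 0, each iteration adds 5.
Iterations until i >= 94:
  Iteration 1: i = 0 -> i = 5
  Iteration 2: i = 5 -> i = 10
  Iteration 3: i = 10 -> i = 15
  Iteration 4: i = 15 -> i = 20
  Iteration 5: i = 20 -> i = 25
  Iteration 6: i = 25 -> i = 30
  Iteration 7: i = 30 -> i = 35
  Iteration 8: i = 35 -> i = 40
  ... continuing ...
Total iterations = ceil(94/5) = 19


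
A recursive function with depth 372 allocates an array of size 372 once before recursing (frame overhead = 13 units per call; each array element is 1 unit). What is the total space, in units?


Array allocation: 372 units (allocated once)
Stack frames: 372 deep * 13 per frame = 4836 units
Total = 372 + 4836 = 5208


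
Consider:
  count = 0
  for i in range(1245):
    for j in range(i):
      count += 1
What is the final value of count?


For each i, the inner loop runs i times:
  i=0: inner runs 0 times
  i=1: inner runs 1 time
  i=2: inner runs 2 times
  i=3: inner runs 3 times
  i=4: inner runs 4 times
  i=5: inner runs 5 times
  i=6: inner runs 6 times
  i=7: inner runs 7 times
  ...
Total = 0 + 1 + 2 + ... + 1244 = 1245*(1245-1)/2 = 774390


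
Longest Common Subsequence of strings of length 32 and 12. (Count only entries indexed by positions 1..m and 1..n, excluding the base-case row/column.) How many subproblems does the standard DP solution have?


DP table indexed by positions in both strings.
First string: 32 positions
Second string: 12 positions
Total = 32 * 12 = 384


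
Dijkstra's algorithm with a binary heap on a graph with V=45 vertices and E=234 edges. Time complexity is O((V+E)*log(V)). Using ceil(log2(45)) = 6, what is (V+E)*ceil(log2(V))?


Dijkstra with a binary heap: each vertex is extracted once, each edge may relax once.
Each heap operation costs O(log V).
V + E = 45 + 234 = 279
ceil(log2(45)) = 6 (since 2^5 = 32 < 45 <= 64 = 2^6)
Total heap work = (V+E) * ceil(log2(V)) = 279 * 6 = 1674


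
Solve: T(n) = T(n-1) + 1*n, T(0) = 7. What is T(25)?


Expanding the recurrence:
T(25) = T(24) + 1*25
       = T(23) + 1*24 + 1*25
       ...
       = T(0) + 1*(1 + 2 + ... + 25)
       = 7 + 1 * 25*26/2
       = 7 + 1 * 325
       = 7 + 325 = 332


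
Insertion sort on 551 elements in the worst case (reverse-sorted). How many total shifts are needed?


In the worst case (reverse-sorted), each element shifts past all previous:
  Element 1: 1 shifts
  Element 2: 2 shifts
  Element 3: 3 shifts
  Element 4: 4 shifts
  Element 5: 5 shifts
  ...
  Element 550: 550 shifts
Total = 1 + 2 + ... + 550
= 551*(551-1)/2 = 151525


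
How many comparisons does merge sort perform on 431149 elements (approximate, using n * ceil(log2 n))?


Recursion depth: ceil(log2(431149)) = 19
Each recursion level merges n = 431149 elements
Total = 431149 * 19 = 8191831


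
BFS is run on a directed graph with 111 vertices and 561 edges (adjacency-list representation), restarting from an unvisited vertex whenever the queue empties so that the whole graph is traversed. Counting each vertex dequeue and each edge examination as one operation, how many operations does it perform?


A full BFS traversal dequeues each vertex exactly once and examines each directed edge exactly once.
V = 111 (vertex processing cost)
E = 561 (edge examination cost)
Total operations proportional to V + E = 111 + 561 = 672


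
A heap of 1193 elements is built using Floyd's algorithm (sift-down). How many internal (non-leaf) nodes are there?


Leaf nodes occupy roughly half the array.
Sift-down is called for each internal node, starting from the last one.
Internal nodes = floor(n/2) = floor(1193/2) = 596


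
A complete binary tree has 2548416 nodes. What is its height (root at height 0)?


In a complete binary tree, level k holds nodes 2^k .. 2^(k+1)-1 (1-indexed).
Height = floor(log2(n)) = floor(log2(2548416)) = 21
Check: 2^21 = 2097152 <= 2548416 < 4194304 = 2^22


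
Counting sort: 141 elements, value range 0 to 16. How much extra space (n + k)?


n = 141 (output array)
k = 17 (count array for 17 distinct values)
Extra space = 141 + 17 = 158


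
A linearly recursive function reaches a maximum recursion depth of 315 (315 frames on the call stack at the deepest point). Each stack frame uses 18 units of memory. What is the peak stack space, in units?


Maximum recursion depth = 315 frames
Memory per frame = 18 units
Total stack space = depth * frame_size
= 315 * 18 = 5670


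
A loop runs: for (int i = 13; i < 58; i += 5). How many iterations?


Loop starts at i = 13, increments by 5, stops when i >= 58.
Number of iterations = ceil((58 - 13) / 5)
= ceil(45 / 5)
= 9


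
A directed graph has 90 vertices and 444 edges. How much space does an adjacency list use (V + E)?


Adjacency list: one list head per vertex + one entry per edge
Vertex heads: 90
Edge entries: 444
Total = 90 + 444 = 534


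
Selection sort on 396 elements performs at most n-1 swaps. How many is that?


Each of the 395 passes places one element in its final position.
Pass 1: swap minimum into position 0
Pass 2: swap minimum of remaining into position 1
...
Pass 395: last two elements, one swap
Maximum swaps = 396 - 1 = 395


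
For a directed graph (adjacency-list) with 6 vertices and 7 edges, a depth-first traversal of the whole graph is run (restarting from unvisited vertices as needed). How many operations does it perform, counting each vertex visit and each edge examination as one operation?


A full DFS traversal visits each vertex once and examines each edge once.
V = 6
E = 7
Sum = 6 + 7 = 13


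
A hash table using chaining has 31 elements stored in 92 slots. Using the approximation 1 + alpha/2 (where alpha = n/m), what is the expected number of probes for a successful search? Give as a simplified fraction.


Load factor alpha = n/m = 31/92
Expected probes = 1 + alpha/2 = 1 + 31/(2*92)
= 1 + 31/184
= 184/184 + 31/184
= 215/184


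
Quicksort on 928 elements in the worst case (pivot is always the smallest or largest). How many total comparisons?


In the worst case, each partition step picks the worst pivot:
  Partition 1: 927 comparisons (n-1 elements to compare)
  Partition 2: 926 comparisons
  Partition 3: 925 comparisons
  Partition 4: 924 comparisons
  Partition 5: 923 comparisons
  ...
  Last partition: 0 comparisons
Total = (n-1) + (n-2) + ... + 1 + 0 = n*(n-1)/2
= 928*927/2 = 430128


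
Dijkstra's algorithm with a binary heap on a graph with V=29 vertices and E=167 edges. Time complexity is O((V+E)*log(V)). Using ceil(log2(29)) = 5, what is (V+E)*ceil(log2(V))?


Dijkstra with a binary heap: each vertex is extracted once, each edge may relax once.
Each heap operation costs O(log V).
V + E = 29 + 167 = 196
ceil(log2(29)) = 5 (since 2^4 = 16 < 29 <= 32 = 2^5)
Total heap work = (V+E) * ceil(log2(V)) = 196 * 5 = 980


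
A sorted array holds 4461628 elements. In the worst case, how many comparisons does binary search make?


Halving sequence: 4461628 -> 2230814 -> 1115407 -> 557703 -> 278851 -> 139425 -> 69712 -> 34856 -> 17428 -> 8714 -> 4357 -> 2178 -> 1089 -> 544 -> 272 -> 136 -> 68 -> 34 -> 17 -> 8 -> 4 -> 2 -> 1
Number of halvings = 22
Max comparisons = 22 + 1 = 23


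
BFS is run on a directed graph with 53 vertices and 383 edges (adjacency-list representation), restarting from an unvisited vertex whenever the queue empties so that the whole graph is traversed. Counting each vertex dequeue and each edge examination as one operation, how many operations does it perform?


A full BFS traversal dequeues each vertex exactly once and examines each directed edge exactly once.
V = 53 (vertex processing cost)
E = 383 (edge examination cost)
Total operations proportional to V + E = 53 + 383 = 436


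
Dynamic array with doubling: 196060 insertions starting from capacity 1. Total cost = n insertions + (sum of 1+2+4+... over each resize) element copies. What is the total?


n = 196060
Insertion costs: 196060
Resizes copy 1, 2, 4, ... up to the largest power of 2 that is <= n-1 = 196059, i.e. 131072.
Copy costs = 1 + 2 + 4 + 8 + 16 + 32 + 64 + 128 + 256 + 512 + 1024 + 2048 + 4096 + 8192 + 16384 + 32768 + 65536 + 131072 = 262143
Total = 196060 + 262143 = 458203


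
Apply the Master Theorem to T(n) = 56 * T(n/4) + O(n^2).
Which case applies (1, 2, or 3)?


The Master Theorem: T(n) = a*T(n/b) + O(n^c)
  a = 56, b = 4, c = 2
log_b(a) = log_4(56) ~ 2.904
Compare b^c with a: 4^2 = 16 < 56, so c < log_b(a).
Since c < log_b(a), Case 1 applies.
T(n) = O(n^(log_4 56)) ~ O(n^2.904)
Master Theorem case = 1


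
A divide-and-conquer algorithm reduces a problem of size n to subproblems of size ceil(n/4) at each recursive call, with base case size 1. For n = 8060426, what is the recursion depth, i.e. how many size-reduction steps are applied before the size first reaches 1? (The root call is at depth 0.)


Each step divides the size by 4 (rounding up); after k steps the size is ceil(n/4^k), which equals 1 exactly when 4^k >= n.
So the depth is the smallest k with 4^k >= 8060426, i.e. ceil(log_4(8060426)).
4^11 = 4194304 < 8060426 <= 16777216 = 4^12
Recursion depth = 12


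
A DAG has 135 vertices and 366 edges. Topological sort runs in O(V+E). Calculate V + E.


V = 135 (vertex processing)
E = 366 (edge processing)
V + E = 135 + 366 = 501


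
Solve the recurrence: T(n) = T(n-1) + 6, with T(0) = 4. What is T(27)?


Unrolling the recurrence:
T(27) = T(26) + 6
       = T(25) + 6 + 6
       = T(24) + 6*3
       ...
       = T(0) + 6*27
       = 4 + 162 = 166


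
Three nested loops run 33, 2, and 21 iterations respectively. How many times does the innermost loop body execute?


Loop 1 (outermost): 33 iterations
Loop 2 (middle): 2 iterations per outer
Loop 3 (innermost): 21 iterations per middle
Total = 33 * 2 * 21 = 1386


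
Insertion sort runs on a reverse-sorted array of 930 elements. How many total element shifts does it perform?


Sum of shifts = 1 + 2 + 3 + ... + 929
= 930 * 929 / 2
= 863970 / 2
= 431985


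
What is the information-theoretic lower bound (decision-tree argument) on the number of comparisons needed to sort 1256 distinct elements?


A binary decision tree of height h has at most 2^h leaves and needs at least n! of them, so h >= ceil(log2(n!)).
1256! is far too large to multiply out, so use Stirling's series:
  ln(n!) ~ n ln n - n + (1/2) ln(2 pi n) + 1/(12n)  (error below 1/(360 n^3), negligible here)
  ln(1256) = 7.1356873
  n ln n = 1256 * 7.1356873 = 8962.4232
  (1/2) ln(2 pi * 1256) = (1/2) ln(7891.6807) = 4.4868
  1/(12*1256) = 0.0001
  ln(1256!) ~ 8962.4232 - 1256 + 4.4868 + 0.0001 = 7710.9101
Convert to base 2: log2(1256!) = 7710.9101 / ln 2 = 7710.9101 / 0.69314718 = 11124.4918
ceil(11124.4918) = 11125


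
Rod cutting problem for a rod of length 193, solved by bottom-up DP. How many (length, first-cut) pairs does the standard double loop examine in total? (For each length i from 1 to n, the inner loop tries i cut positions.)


For each subproblem length i = 1..193, the inner loop considers i possible first cuts.
Total = 1 + 2 + ... + 193
= 193*(193+1)/2
= 193*194/2 = 18721


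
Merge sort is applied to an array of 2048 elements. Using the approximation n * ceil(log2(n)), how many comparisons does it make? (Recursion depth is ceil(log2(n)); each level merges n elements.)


Merge sort divides the array into halves recursively.
Number of levels = ceil(log2(2048)) = 11
At each level, approximately n = 2048 comparisons are needed for merging.
Total comparisons ~ n * ceil(log2(n)) = 2048 * 11 = 22528


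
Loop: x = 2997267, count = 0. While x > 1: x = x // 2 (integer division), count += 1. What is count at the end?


The variable x halves each step:
x = 2997267 -> 1498633 -> 749316 -> 374658 -> 187329 -> 93664 -> 46832 -> 23416 -> 11708 -> 5854 -> 2927 -> 1463 -> 731 -> 365 -> 182 -> 91 -> 45 -> 22 -> 11 -> 5 -> 2 -> 1
Number of halvings = floor(log2(2997267)) = 21


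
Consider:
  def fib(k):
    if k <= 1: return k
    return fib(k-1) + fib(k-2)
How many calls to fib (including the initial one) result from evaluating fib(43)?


Let C(m) = total calls to evaluate fib(m). Then C(0)=C(1)=1, and
C(m) = 1 + C(m-1) + C(m-2) for m >= 2.
Build the table (each entry = 1 + previous two):
  C(0) = 1
  C(1) = 1
  C(2) = 1 + 1 + 1 = 3
  C(3) = 1 + 3 + 1 = 5
  C(4) = 1 + 5 + 3 = 9
  C(5) = 1 + 9 + 5 = 15
  C(6) = 1 + 15 + 9 = 25
  C(7) = 1 + 25 + 15 = 41
  C(8) = 1 + 41 + 25 = 67
  C(9) = 1 + 67 + 41 = 109
  C(10) = 1 + 109 + 67 = 177
  C(11) = 1 + 177 + 109 = 287
  C(12) = 1 + 287 + 177 = 465
  C(13) = 1 + 465 + 287 = 753
  C(14) = 1 + 753 + 465 = 1219
  C(15) = 1 + 1219 + 753 = 1973
  C(16) = 1 + 1973 + 1219 = 3193
  C(17) = 1 + 3193 + 1973 = 5167
  C(18) = 1 + 5167 + 3193 = 8361
  C(19) = 1 + 8361 + 5167 = 13529
  C(20) = 1 + 13529 + 8361 = 21891
  C(21) = 1 + 21891 + 13529 = 35421
  C(22) = 1 + 35421 + 21891 = 57313
  C(23) = 1 + 57313 + 35421 = 92735
  C(24) = 1 + 92735 + 57313 = 150049
  C(25) = 1 + 150049 + 92735 = 242785
  C(26) = 1 + 242785 + 150049 = 392835
  C(27) = 1 + 392835 + 242785 = 635621
  C(28) = 1 + 635621 + 392835 = 1028457
  C(29) = 1 + 1028457 + 635621 = 1664079
  C(30) = 1 + 1664079 + 1028457 = 2692537
  C(31) = 1 + 2692537 + 1664079 = 4356617
  C(32) = 1 + 4356617 + 2692537 = 7049155
  C(33) = 1 + 7049155 + 4356617 = 11405773
  C(34) = 1 + 11405773 + 7049155 = 18454929
  C(35) = 1 + 18454929 + 11405773 = 29860703
  C(36) = 1 + 29860703 + 18454929 = 48315633
  C(37) = 1 + 48315633 + 29860703 = 78176337
  C(38) = 1 + 78176337 + 48315633 = 126491971
  C(39) = 1 + 126491971 + 78176337 = 204668309
  C(40) = 1 + 204668309 + 126491971 = 331160281
  C(41) = 1 + 331160281 + 204668309 = 535828591
  C(42) = 1 + 535828591 + 331160281 = 866988873
  C(43) = 1 + 866988873 + 535828591 = 1402817465
Total calls for fib(43) = 1402817465


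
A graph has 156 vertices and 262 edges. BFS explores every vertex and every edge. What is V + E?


A full BFS traversal dequeues each vertex once and examines each edge once.
Vertex visits: 156
Edge visits: 262
V + E = 156 + 262 = 418


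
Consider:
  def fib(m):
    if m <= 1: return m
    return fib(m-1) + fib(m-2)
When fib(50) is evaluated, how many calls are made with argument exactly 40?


Let N(m) = number of times fib(m) is called while evaluating fib(50).
N(50) = 1 (the initial call).
N(49) = 1 (only fib(50) calls it).
For 1 <= m <= 48: fib(m) is called by fib(m+1) and fib(m+2), so
  N(m) = N(m+1) + N(m+2).
fib(0) is called only by fib(2), so N(0) = N(2).
Walk down from m=50:
  N(50)=1, N(49)=1, N(48)=2, N(47)=3, N(46)=5, N(45)=8, N(44)=13, N(43)=21, N(42)=34, N(41)=55, N(40)=89
N(40) = 89


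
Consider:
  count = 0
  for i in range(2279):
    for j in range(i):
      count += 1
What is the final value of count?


For each i, the inner loop runs i times:
  i=0: inner runs 0 times
  i=1: inner runs 1 time
  i=2: inner runs 2 times
  i=3: inner runs 3 times
  i=4: inner runs 4 times
  i=5: inner runs 5 times
  i=6: inner runs 6 times
  i=7: inner runs 7 times
  ...
Total = 0 + 1 + 2 + ... + 2278 = 2279*(2279-1)/2 = 2595781


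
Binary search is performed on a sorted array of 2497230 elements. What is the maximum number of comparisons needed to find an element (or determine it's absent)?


Binary search halves the search space each comparison:
  Step 1: search space = 2497230 -> 1248615
  Step 2: search space = 1248615 -> 624307
  Step 3: search space = 624307 -> 312153
  Step 4: search space = 312153 -> 156076
  Step 5: search space = 156076 -> 78038
  Step 6: search space = 78038 -> 39019
  Step 7: search space = 39019 -> 19509
  Step 8: search space = 19509 -> 9754
  Step 9: search space = 9754 -> 4877
  Step 10: search space = 4877 -> 2438
  Step 11: search space = 2438 -> 1219
  Step 12: search space = 1219 -> 609
  Step 13: search space = 609 -> 304
  Step 14: search space = 304 -> 152
  Step 15: search space = 152 -> 76
  Step 16: search space = 76 -> 38
  Step 17: search space = 38 -> 19
  Step 18: search space = 19 -> 9
  Step 19: search space = 9 -> 4
  Step 20: search space = 4 -> 2
  Step 21: search space = 2 -> 1
  Step 22: search space = 1 (final check)
Maximum comparisons = floor(log2(2497230)) + 1 = 21 + 1 = 22


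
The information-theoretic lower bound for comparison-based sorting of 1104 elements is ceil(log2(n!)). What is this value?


A binary decision tree of height h has at most 2^h leaves and needs at least n! of them, so h >= ceil(log2(n!)).
1104! is far too large to multiply out, so use Stirling's series:
  ln(n!) ~ n ln n - n + (1/2) ln(2 pi n) + 1/(12n)  (error below 1/(360 n^3), negligible here)
  ln(1104) = 7.0066952
  n ln n = 1104 * 7.0066952 = 7735.3915
  (1/2) ln(2 pi * 1104) = (1/2) ln(6936.6366) = 4.4223
  1/(12*1104) = 0.0001
  ln(1104!) ~ 7735.3915 - 1104 + 4.4223 + 0.0001 = 6635.8139
Convert to base 2: log2(1104!) = 6635.8139 / ln 2 = 6635.8139 / 0.69314718 = 9573.4558
ceil(9573.4558) = 9574


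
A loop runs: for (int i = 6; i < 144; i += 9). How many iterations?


Loop starts at i = 6, increments by 9, stops when i >= 144.
Number of iterations = ceil((144 - 6) / 9)
= ceil(138 / 9)
= 16


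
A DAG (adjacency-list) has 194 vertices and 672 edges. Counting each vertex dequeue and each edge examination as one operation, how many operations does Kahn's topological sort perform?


V = 194 (vertex processing)
E = 672 (edge processing)
V + E = 194 + 672 = 866


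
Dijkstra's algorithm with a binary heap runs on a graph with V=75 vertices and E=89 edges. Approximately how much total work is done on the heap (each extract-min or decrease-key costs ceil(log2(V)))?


Dijkstra with a binary heap: each vertex is extracted once, each edge may relax once.
Each heap operation costs O(log V).
V + E = 75 + 89 = 164
ceil(log2(75)) = 7 (since 2^6 = 64 < 75 <= 128 = 2^7)
Total heap work = (V+E) * ceil(log2(V)) = 164 * 7 = 1148


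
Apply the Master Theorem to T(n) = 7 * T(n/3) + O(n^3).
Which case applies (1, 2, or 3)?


The Master Theorem: T(n) = a*T(n/b) + O(n^c)
  a = 7, b = 3, c = 3
log_b(a) = log_3(7) ~ 1.771
Compare b^c with a: 3^3 = 27 > 7, so c > log_b(a).
Since c > log_b(a), Case 3 applies.
T(n) = O(n^3)
Master Theorem case = 3


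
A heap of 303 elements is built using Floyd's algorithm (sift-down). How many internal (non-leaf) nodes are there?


Leaf nodes occupy roughly half the array.
Sift-down is called for each internal node, starting from the last one.
Internal nodes = floor(n/2) = floor(303/2) = 151


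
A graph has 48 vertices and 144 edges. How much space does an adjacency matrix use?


Adjacency matrix: V x V grid of entries
Space = V^2 = 48^2 = 48 * 48 = 2304


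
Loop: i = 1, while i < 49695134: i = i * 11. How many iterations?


i multiplies by 11 each step:
i = 1 -> 11 -> 121 -> 1331 -> 14641 -> 161051 -> 1771561 -> 19487171 -> 214358881 (stop)
Iterations = ceil(log_11(49695134)) = 8


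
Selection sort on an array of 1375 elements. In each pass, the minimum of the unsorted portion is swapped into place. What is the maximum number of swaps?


Selection sort performs one swap per pass:
  Pass 1: find min in positions 0 to 1374, swap with position 0
  Pass 2: find min in positions 1 to 1374, swap with position 1
  Pass 3: find min in positions 2 to 1374, swap with position 2
  Pass 4: find min in positions 3 to 1374, swap with position 3
  Pass 5: find min in positions 4 to 1374, swap with position 4
  ... (1369 more passes)
Total passes (and swaps) = n - 1 = 1375 - 1 = 1374


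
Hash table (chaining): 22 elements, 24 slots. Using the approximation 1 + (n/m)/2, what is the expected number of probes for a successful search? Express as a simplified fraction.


Computing expected probes:
alpha = 22/24
= 1 + alpha/2
= 1 + 22/(2*24)
= (2*24 + 22) / (2*24)
= 70/48 = 35/24


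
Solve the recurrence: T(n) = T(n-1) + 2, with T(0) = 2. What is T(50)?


Unrolling the recurrence:
T(50) = T(49) + 2
       = T(48) + 2 + 2
       = T(47) + 2*3
       ...
       = T(0) + 2*50
       = 2 + 100 = 102


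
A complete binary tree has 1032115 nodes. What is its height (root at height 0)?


In a complete binary tree, level k holds nodes 2^k .. 2^(k+1)-1 (1-indexed).
Height = floor(log2(n)) = floor(log2(1032115)) = 19
Check: 2^19 = 524288 <= 1032115 < 1048576 = 2^20


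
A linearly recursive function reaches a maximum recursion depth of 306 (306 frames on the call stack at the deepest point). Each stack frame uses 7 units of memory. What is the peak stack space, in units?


Maximum recursion depth = 306 frames
Memory per frame = 7 units
Total stack space = depth * frame_size
= 306 * 7 = 2142


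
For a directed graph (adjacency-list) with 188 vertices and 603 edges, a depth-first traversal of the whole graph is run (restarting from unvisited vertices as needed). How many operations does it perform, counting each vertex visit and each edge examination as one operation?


A full DFS traversal visits each vertex once and examines each edge once.
V = 188
E = 603
Sum = 188 + 603 = 791


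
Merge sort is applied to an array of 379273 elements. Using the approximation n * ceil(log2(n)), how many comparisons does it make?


Merge sort divides the array into halves recursively.
Number of levels = ceil(log2(379273)) = 19
At each level, approximately n = 379273 comparisons are needed for merging.
Total comparisons ~ n * ceil(log2(n)) = 379273 * 19 = 7206187


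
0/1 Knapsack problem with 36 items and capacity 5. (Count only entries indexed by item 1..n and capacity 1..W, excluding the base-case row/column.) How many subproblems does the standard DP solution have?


The DP table is indexed by (item, capacity).
Rows: 36 items
Columns: 5 capacity values (1 to W)
Total subproblems = 36 * 5 = 180


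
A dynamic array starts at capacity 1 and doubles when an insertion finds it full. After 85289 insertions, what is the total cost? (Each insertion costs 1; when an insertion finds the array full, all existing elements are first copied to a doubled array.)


Insertion cost: 85289 (one per element)
Resizes occur just before inserting elements 2, 3, 5, 9, ...
Elements copied at each resize: 1 + 2 + 4 + 8 + 16 + 32 + 64 + 128 + 256 + 512 + 1024 + 2048 + 4096 + 8192 + 16384 + 32768 + 65536
Sum of copies = 131071 (geometric series: 2^k - 1)
Total = 85289 + 131071 = 216360


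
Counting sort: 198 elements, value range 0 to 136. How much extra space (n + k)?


n = 198 (output array)
k = 137 (count array for 137 distinct values)
Extra space = 198 + 137 = 335


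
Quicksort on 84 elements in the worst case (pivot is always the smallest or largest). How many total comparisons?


In the worst case, each partition step picks the worst pivot:
  Partition 1: 83 comparisons (n-1 elements to compare)
  Partition 2: 82 comparisons
  Partition 3: 81 comparisons
  Partition 4: 80 comparisons
  Partition 5: 79 comparisons
  ...
  Last partition: 0 comparisons
Total = (n-1) + (n-2) + ... + 1 + 0 = n*(n-1)/2
= 84*83/2 = 3486


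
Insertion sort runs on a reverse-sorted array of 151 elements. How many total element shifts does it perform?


Sum of shifts = 1 + 2 + 3 + ... + 150
= 151 * 150 / 2
= 22650 / 2
= 11325


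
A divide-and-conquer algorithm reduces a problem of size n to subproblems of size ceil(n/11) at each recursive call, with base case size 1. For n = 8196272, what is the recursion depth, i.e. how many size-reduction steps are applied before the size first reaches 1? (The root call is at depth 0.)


Each step divides the size by 11 (rounding up); after k steps the size is ceil(n/11^k), which equals 1 exactly when 11^k >= n.
So the depth is the smallest k with 11^k >= 8196272, i.e. ceil(log_11(8196272)).
11^6 = 1771561 < 8196272 <= 19487171 = 11^7
Recursion depth = 7
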